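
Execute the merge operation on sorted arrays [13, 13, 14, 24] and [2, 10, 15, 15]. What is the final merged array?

Merging process:

Compare 13 vs 2: take 2 from right. Merged: [2]
Compare 13 vs 10: take 10 from right. Merged: [2, 10]
Compare 13 vs 15: take 13 from left. Merged: [2, 10, 13]
Compare 13 vs 15: take 13 from left. Merged: [2, 10, 13, 13]
Compare 14 vs 15: take 14 from left. Merged: [2, 10, 13, 13, 14]
Compare 24 vs 15: take 15 from right. Merged: [2, 10, 13, 13, 14, 15]
Compare 24 vs 15: take 15 from right. Merged: [2, 10, 13, 13, 14, 15, 15]
Append remaining from left: [24]. Merged: [2, 10, 13, 13, 14, 15, 15, 24]

Final merged array: [2, 10, 13, 13, 14, 15, 15, 24]
Total comparisons: 7

The merged array is [2, 10, 13, 13, 14, 15, 15, 24], requiring 7 comparisons. The merge step runs in O(n) time where n is the total number of elements.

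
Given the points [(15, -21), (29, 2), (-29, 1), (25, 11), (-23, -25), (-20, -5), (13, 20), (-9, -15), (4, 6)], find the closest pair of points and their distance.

Computing all pairwise distances among 9 points:

d((15, -21), (29, 2)) = 26.9258
d((15, -21), (-29, 1)) = 49.1935
d((15, -21), (25, 11)) = 33.5261
d((15, -21), (-23, -25)) = 38.2099
d((15, -21), (-20, -5)) = 38.4838
d((15, -21), (13, 20)) = 41.0488
d((15, -21), (-9, -15)) = 24.7386
d((15, -21), (4, 6)) = 29.1548
d((29, 2), (-29, 1)) = 58.0086
d((29, 2), (25, 11)) = 9.8489 <-- minimum
d((29, 2), (-23, -25)) = 58.5918
d((29, 2), (-20, -5)) = 49.4975
d((29, 2), (13, 20)) = 24.0832
d((29, 2), (-9, -15)) = 41.6293
d((29, 2), (4, 6)) = 25.318
d((-29, 1), (25, 11)) = 54.9181
d((-29, 1), (-23, -25)) = 26.6833
d((-29, 1), (-20, -5)) = 10.8167
d((-29, 1), (13, 20)) = 46.0977
d((-29, 1), (-9, -15)) = 25.6125
d((-29, 1), (4, 6)) = 33.3766
d((25, 11), (-23, -25)) = 60.0
d((25, 11), (-20, -5)) = 47.7598
d((25, 11), (13, 20)) = 15.0
d((25, 11), (-9, -15)) = 42.8019
d((25, 11), (4, 6)) = 21.587
d((-23, -25), (-20, -5)) = 20.2237
d((-23, -25), (13, 20)) = 57.6281
d((-23, -25), (-9, -15)) = 17.2047
d((-23, -25), (4, 6)) = 41.1096
d((-20, -5), (13, 20)) = 41.4005
d((-20, -5), (-9, -15)) = 14.8661
d((-20, -5), (4, 6)) = 26.4008
d((13, 20), (-9, -15)) = 41.3401
d((13, 20), (4, 6)) = 16.6433
d((-9, -15), (4, 6)) = 24.6982

Closest pair: (29, 2) and (25, 11) with distance 9.8489

The closest pair is (29, 2) and (25, 11) with Euclidean distance 9.8489. For 9 points, brute-force pairwise comparison is shown above. For large n, the divide-and-conquer algorithm (sort by x, recurse on halves, check the dividing strip) achieves O(n log n).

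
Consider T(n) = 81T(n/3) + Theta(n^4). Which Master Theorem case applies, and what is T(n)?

Master Theorem for T(n) = 81T(n/3) + O(n^4):

a = 81, b = 3, c = 4
log_b(a) = log_3(81) = 4.0000

Case 2: c = 4 = log_3(81) = 4.0000
T(n) = O(n^4 log n) = O(n^4 log n)

For T(n) = 81T(n/3) + O(n^4): log_3(81) = 4.0000. This is Case 2 of the Master Theorem (c = log_b(a), equal work at all levels), giving O(n^4 log n).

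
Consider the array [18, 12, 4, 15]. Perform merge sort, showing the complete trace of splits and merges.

Merge sort trace:

Split: [18, 12, 4, 15] -> [18, 12] and [4, 15]
  Split: [18, 12] -> [18] and [12]
  Merge: [18] + [12] -> [12, 18]
  Split: [4, 15] -> [4] and [15]
  Merge: [4] + [15] -> [4, 15]
Merge: [12, 18] + [4, 15] -> [4, 12, 15, 18]

Final sorted array: [4, 12, 15, 18]

The merge sort proceeds by recursively splitting the array and merging sorted halves.
After all merges, the sorted array is [4, 12, 15, 18].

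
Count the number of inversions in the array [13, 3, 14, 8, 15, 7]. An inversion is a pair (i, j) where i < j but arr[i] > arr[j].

Finding inversions in [13, 3, 14, 8, 15, 7]:

(0, 1): arr[0]=13 > arr[1]=3
(0, 3): arr[0]=13 > arr[3]=8
(0, 5): arr[0]=13 > arr[5]=7
(2, 3): arr[2]=14 > arr[3]=8
(2, 5): arr[2]=14 > arr[5]=7
(3, 5): arr[3]=8 > arr[5]=7
(4, 5): arr[4]=15 > arr[5]=7

Total inversions: 7

The array has 7 inversion(s): (0,1), (0,3), (0,5), (2,3), (2,5), (3,5), (4,5). Each pair (i,j) satisfies i < j and arr[i] > arr[j].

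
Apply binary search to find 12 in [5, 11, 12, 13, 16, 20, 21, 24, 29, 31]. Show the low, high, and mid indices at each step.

Binary search for 12 in [5, 11, 12, 13, 16, 20, 21, 24, 29, 31]:

lo=0, hi=9, mid=4, arr[mid]=16 -> 16 > 12, search left half
lo=0, hi=3, mid=1, arr[mid]=11 -> 11 < 12, search right half
lo=2, hi=3, mid=2, arr[mid]=12 -> Found target at index 2!

Binary search finds 12 at index 2 after 3 comparisons. The search repeatedly halves the search space by comparing with the middle element.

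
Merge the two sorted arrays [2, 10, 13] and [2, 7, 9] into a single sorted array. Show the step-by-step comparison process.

Merging process:

Compare 2 vs 2: take 2 from left. Merged: [2]
Compare 10 vs 2: take 2 from right. Merged: [2, 2]
Compare 10 vs 7: take 7 from right. Merged: [2, 2, 7]
Compare 10 vs 9: take 9 from right. Merged: [2, 2, 7, 9]
Append remaining from left: [10, 13]. Merged: [2, 2, 7, 9, 10, 13]

Final merged array: [2, 2, 7, 9, 10, 13]
Total comparisons: 4

The merged array is [2, 2, 7, 9, 10, 13], requiring 4 comparisons. The merge step runs in O(n) time where n is the total number of elements.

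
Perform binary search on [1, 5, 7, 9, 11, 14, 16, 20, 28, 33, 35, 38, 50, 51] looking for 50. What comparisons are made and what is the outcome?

Binary search for 50 in [1, 5, 7, 9, 11, 14, 16, 20, 28, 33, 35, 38, 50, 51]:

lo=0, hi=13, mid=6, arr[mid]=16 -> 16 < 50, search right half
lo=7, hi=13, mid=10, arr[mid]=35 -> 35 < 50, search right half
lo=11, hi=13, mid=12, arr[mid]=50 -> Found target at index 12!

Binary search finds 50 at index 12 after 3 comparisons. The search repeatedly halves the search space by comparing with the middle element.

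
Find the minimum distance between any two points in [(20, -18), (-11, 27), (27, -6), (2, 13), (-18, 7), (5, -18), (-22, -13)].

Computing all pairwise distances among 7 points:

d((20, -18), (-11, 27)) = 54.6443
d((20, -18), (27, -6)) = 13.8924 <-- minimum
d((20, -18), (2, 13)) = 35.8469
d((20, -18), (-18, 7)) = 45.4863
d((20, -18), (5, -18)) = 15.0
d((20, -18), (-22, -13)) = 42.2966
d((-11, 27), (27, -6)) = 50.3289
d((-11, 27), (2, 13)) = 19.105
d((-11, 27), (-18, 7)) = 21.1896
d((-11, 27), (5, -18)) = 47.7598
d((-11, 27), (-22, -13)) = 41.4849
d((27, -6), (2, 13)) = 31.4006
d((27, -6), (-18, 7)) = 46.8402
d((27, -6), (5, -18)) = 25.0599
d((27, -6), (-22, -13)) = 49.4975
d((2, 13), (-18, 7)) = 20.8806
d((2, 13), (5, -18)) = 31.1448
d((2, 13), (-22, -13)) = 35.3836
d((-18, 7), (5, -18)) = 33.9706
d((-18, 7), (-22, -13)) = 20.3961
d((5, -18), (-22, -13)) = 27.4591

Closest pair: (20, -18) and (27, -6) with distance 13.8924

The closest pair is (20, -18) and (27, -6) with Euclidean distance 13.8924. For 7 points, brute-force pairwise comparison is shown above. For large n, the divide-and-conquer algorithm (sort by x, recurse on halves, check the dividing strip) achieves O(n log n).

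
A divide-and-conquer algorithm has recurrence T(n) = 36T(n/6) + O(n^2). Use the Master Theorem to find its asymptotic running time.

Master Theorem for T(n) = 36T(n/6) + O(n^2):

a = 36, b = 6, c = 2
log_b(a) = log_6(36) = 2.0000

Case 2: c = 2 = log_6(36) = 2.0000
T(n) = O(n^2 log n) = O(n^2 log n)

For T(n) = 36T(n/6) + O(n^2): log_6(36) = 2.0000. This is Case 2 of the Master Theorem (c = log_b(a), equal work at all levels), giving O(n^2 log n).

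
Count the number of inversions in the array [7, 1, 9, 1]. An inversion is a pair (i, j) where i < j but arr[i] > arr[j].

Finding inversions in [7, 1, 9, 1]:

(0, 1): arr[0]=7 > arr[1]=1
(0, 3): arr[0]=7 > arr[3]=1
(2, 3): arr[2]=9 > arr[3]=1

Total inversions: 3

The array has 3 inversion(s): (0,1), (0,3), (2,3). Each pair (i,j) satisfies i < j and arr[i] > arr[j].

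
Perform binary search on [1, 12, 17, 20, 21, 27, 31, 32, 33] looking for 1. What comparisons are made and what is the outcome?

Binary search for 1 in [1, 12, 17, 20, 21, 27, 31, 32, 33]:

lo=0, hi=8, mid=4, arr[mid]=21 -> 21 > 1, search left half
lo=0, hi=3, mid=1, arr[mid]=12 -> 12 > 1, search left half
lo=0, hi=0, mid=0, arr[mid]=1 -> Found target at index 0!

Binary search finds 1 at index 0 after 3 comparisons. The search repeatedly halves the search space by comparing with the middle element.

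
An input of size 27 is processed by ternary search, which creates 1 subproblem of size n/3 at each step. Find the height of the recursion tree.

For divide and conquer with division factor 3:

Problem sizes at each level:
Level 0: 27
Level 1: 9
Level 2: 3
Level 3: 1

The root is level 0 and the size-1 base case is level 3 (the tree spans levels 0 through 3, i.e. 4 levels counting the root), so the depth is the number of divisions: log_3(27) = 3

The recursion tree depth is log_3(27) = 3. At each level, the problem size is divided by 3, so it takes 3 divisions to reduce to a base case of size 1. The algorithm makes 1 recursive call at each level.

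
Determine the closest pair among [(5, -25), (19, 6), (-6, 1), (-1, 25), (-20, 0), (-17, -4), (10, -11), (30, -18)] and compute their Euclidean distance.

Computing all pairwise distances among 8 points:

d((5, -25), (19, 6)) = 34.0147
d((5, -25), (-6, 1)) = 28.2312
d((5, -25), (-1, 25)) = 50.3587
d((5, -25), (-20, 0)) = 35.3553
d((5, -25), (-17, -4)) = 30.4138
d((5, -25), (10, -11)) = 14.8661
d((5, -25), (30, -18)) = 25.9615
d((19, 6), (-6, 1)) = 25.4951
d((19, 6), (-1, 25)) = 27.5862
d((19, 6), (-20, 0)) = 39.4588
d((19, 6), (-17, -4)) = 37.3631
d((19, 6), (10, -11)) = 19.2354
d((19, 6), (30, -18)) = 26.4008
d((-6, 1), (-1, 25)) = 24.5153
d((-6, 1), (-20, 0)) = 14.0357
d((-6, 1), (-17, -4)) = 12.083
d((-6, 1), (10, -11)) = 20.0
d((-6, 1), (30, -18)) = 40.7063
d((-1, 25), (-20, 0)) = 31.4006
d((-1, 25), (-17, -4)) = 33.121
d((-1, 25), (10, -11)) = 37.6431
d((-1, 25), (30, -18)) = 53.0094
d((-20, 0), (-17, -4)) = 5.0 <-- minimum
d((-20, 0), (10, -11)) = 31.9531
d((-20, 0), (30, -18)) = 53.1413
d((-17, -4), (10, -11)) = 27.8927
d((-17, -4), (30, -18)) = 49.0408
d((10, -11), (30, -18)) = 21.1896

Closest pair: (-20, 0) and (-17, -4) with distance 5.0

The closest pair is (-20, 0) and (-17, -4) with Euclidean distance 5.0. For 8 points, brute-force pairwise comparison is shown above. For large n, the divide-and-conquer algorithm (sort by x, recurse on halves, check the dividing strip) achieves O(n log n).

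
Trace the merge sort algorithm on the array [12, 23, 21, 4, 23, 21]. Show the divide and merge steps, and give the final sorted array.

Merge sort trace:

Split: [12, 23, 21, 4, 23, 21] -> [12, 23, 21] and [4, 23, 21]
  Split: [12, 23, 21] -> [12] and [23, 21]
    Split: [23, 21] -> [23] and [21]
    Merge: [23] + [21] -> [21, 23]
  Merge: [12] + [21, 23] -> [12, 21, 23]
  Split: [4, 23, 21] -> [4] and [23, 21]
    Split: [23, 21] -> [23] and [21]
    Merge: [23] + [21] -> [21, 23]
  Merge: [4] + [21, 23] -> [4, 21, 23]
Merge: [12, 21, 23] + [4, 21, 23] -> [4, 12, 21, 21, 23, 23]

Final sorted array: [4, 12, 21, 21, 23, 23]

The merge sort proceeds by recursively splitting the array and merging sorted halves.
After all merges, the sorted array is [4, 12, 21, 21, 23, 23].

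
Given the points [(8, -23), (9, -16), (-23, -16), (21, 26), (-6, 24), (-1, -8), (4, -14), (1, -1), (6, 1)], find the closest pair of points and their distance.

Computing all pairwise distances among 9 points:

d((8, -23), (9, -16)) = 7.0711
d((8, -23), (-23, -16)) = 31.7805
d((8, -23), (21, 26)) = 50.6952
d((8, -23), (-6, 24)) = 49.0408
d((8, -23), (-1, -8)) = 17.4929
d((8, -23), (4, -14)) = 9.8489
d((8, -23), (1, -1)) = 23.0868
d((8, -23), (6, 1)) = 24.0832
d((9, -16), (-23, -16)) = 32.0
d((9, -16), (21, 26)) = 43.6807
d((9, -16), (-6, 24)) = 42.72
d((9, -16), (-1, -8)) = 12.8062
d((9, -16), (4, -14)) = 5.3852 <-- minimum
d((9, -16), (1, -1)) = 17.0
d((9, -16), (6, 1)) = 17.2627
d((-23, -16), (21, 26)) = 60.8276
d((-23, -16), (-6, 24)) = 43.4626
d((-23, -16), (-1, -8)) = 23.4094
d((-23, -16), (4, -14)) = 27.074
d((-23, -16), (1, -1)) = 28.3019
d((-23, -16), (6, 1)) = 33.6155
d((21, 26), (-6, 24)) = 27.074
d((21, 26), (-1, -8)) = 40.4969
d((21, 26), (4, -14)) = 43.4626
d((21, 26), (1, -1)) = 33.6006
d((21, 26), (6, 1)) = 29.1548
d((-6, 24), (-1, -8)) = 32.3883
d((-6, 24), (4, -14)) = 39.2938
d((-6, 24), (1, -1)) = 25.9615
d((-6, 24), (6, 1)) = 25.9422
d((-1, -8), (4, -14)) = 7.8102
d((-1, -8), (1, -1)) = 7.2801
d((-1, -8), (6, 1)) = 11.4018
d((4, -14), (1, -1)) = 13.3417
d((4, -14), (6, 1)) = 15.1327
d((1, -1), (6, 1)) = 5.3852 <-- minimum

Minimum distance: 5.3852 (tie among 2 pairs: (9, -16) and (4, -14); (1, -1) and (6, 1))

The minimum Euclidean distance is 5.3852. There is a tie: 2 pairs achieve this minimum — (9, -16) and (4, -14); (1, -1) and (6, 1). Any of these is a valid closest pair. For 9 points, brute-force pairwise comparison is shown above. For large n, the divide-and-conquer algorithm (sort by x, recurse on halves, check the dividing strip) achieves O(n log n).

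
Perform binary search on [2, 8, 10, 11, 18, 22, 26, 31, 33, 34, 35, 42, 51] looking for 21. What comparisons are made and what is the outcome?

Binary search for 21 in [2, 8, 10, 11, 18, 22, 26, 31, 33, 34, 35, 42, 51]:

lo=0, hi=12, mid=6, arr[mid]=26 -> 26 > 21, search left half
lo=0, hi=5, mid=2, arr[mid]=10 -> 10 < 21, search right half
lo=3, hi=5, mid=4, arr[mid]=18 -> 18 < 21, search right half
lo=5, hi=5, mid=5, arr[mid]=22 -> 22 > 21, search left half
lo=5 > hi=4, target 21 not found

Binary search determines that 21 is not in the array after 4 comparisons. The search space was exhausted without finding the target.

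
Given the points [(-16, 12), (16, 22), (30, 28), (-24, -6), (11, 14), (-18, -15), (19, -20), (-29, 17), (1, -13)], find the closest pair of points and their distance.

Computing all pairwise distances among 9 points:

d((-16, 12), (16, 22)) = 33.5261
d((-16, 12), (30, 28)) = 48.7032
d((-16, 12), (-24, -6)) = 19.6977
d((-16, 12), (11, 14)) = 27.074
d((-16, 12), (-18, -15)) = 27.074
d((-16, 12), (19, -20)) = 47.4236
d((-16, 12), (-29, 17)) = 13.9284
d((-16, 12), (1, -13)) = 30.2324
d((16, 22), (30, 28)) = 15.2315
d((16, 22), (-24, -6)) = 48.8262
d((16, 22), (11, 14)) = 9.434 <-- minimum
d((16, 22), (-18, -15)) = 50.2494
d((16, 22), (19, -20)) = 42.107
d((16, 22), (-29, 17)) = 45.2769
d((16, 22), (1, -13)) = 38.0789
d((30, 28), (-24, -6)) = 63.8122
d((30, 28), (11, 14)) = 23.6008
d((30, 28), (-18, -15)) = 64.4438
d((30, 28), (19, -20)) = 49.2443
d((30, 28), (-29, 17)) = 60.0167
d((30, 28), (1, -13)) = 50.2195
d((-24, -6), (11, 14)) = 40.3113
d((-24, -6), (-18, -15)) = 10.8167
d((-24, -6), (19, -20)) = 45.2217
d((-24, -6), (-29, 17)) = 23.5372
d((-24, -6), (1, -13)) = 25.9615
d((11, 14), (-18, -15)) = 41.0122
d((11, 14), (19, -20)) = 34.9285
d((11, 14), (-29, 17)) = 40.1123
d((11, 14), (1, -13)) = 28.7924
d((-18, -15), (19, -20)) = 37.3363
d((-18, -15), (-29, 17)) = 33.8378
d((-18, -15), (1, -13)) = 19.105
d((19, -20), (-29, 17)) = 60.6053
d((19, -20), (1, -13)) = 19.3132
d((-29, 17), (1, -13)) = 42.4264

Closest pair: (16, 22) and (11, 14) with distance 9.434

The closest pair is (16, 22) and (11, 14) with Euclidean distance 9.434. For 9 points, brute-force pairwise comparison is shown above. For large n, the divide-and-conquer algorithm (sort by x, recurse on halves, check the dividing strip) achieves O(n log n).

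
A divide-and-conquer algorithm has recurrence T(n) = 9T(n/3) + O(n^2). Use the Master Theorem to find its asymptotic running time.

Master Theorem for T(n) = 9T(n/3) + O(n^2):

a = 9, b = 3, c = 2
log_b(a) = log_3(9) = 2.0000

Case 2: c = 2 = log_3(9) = 2.0000
T(n) = O(n^2 log n) = O(n^2 log n)

For T(n) = 9T(n/3) + O(n^2): log_3(9) = 2.0000. This is Case 2 of the Master Theorem (c = log_b(a), equal work at all levels), giving O(n^2 log n).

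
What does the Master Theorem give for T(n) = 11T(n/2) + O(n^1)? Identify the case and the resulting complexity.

Master Theorem for T(n) = 11T(n/2) + O(n^1):

a = 11, b = 2, c = 1
log_b(a) = log_2(11) = 3.4594

Case 1: c = 1 < log_2(11) = 3.4594
T(n) = O(n^(log_2 11))

For T(n) = 11T(n/2) + O(n^1): log_2(11) = 3.4594. This is Case 1 of the Master Theorem (c < log_b(a), work dominated by leaves), giving O(n^(log_2 11)).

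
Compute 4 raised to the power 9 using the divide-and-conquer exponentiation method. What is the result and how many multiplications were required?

Computing 4^9 by squaring (build up from 4^1; each line after the first costs one multiplication):

4^1 = 4
4^2 = (4^1)^2 = 4^2 = 16
4^4 = (4^2)^2 = 16^2 = 256
4^8 = (4^4)^2 = 256^2 = 65536
4^9 = 4 * 4^8 = 4 * 65536 = 262144

Result: 262144
Multiplications needed: 4 (4 lines after 4^1)

4^9 = 262144. Using exponentiation by squaring, this requires 4 multiplications. The key idea: if the exponent is even, square the half-power; if odd, multiply by the base once.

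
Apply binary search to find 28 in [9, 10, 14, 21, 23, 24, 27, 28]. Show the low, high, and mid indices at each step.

Binary search for 28 in [9, 10, 14, 21, 23, 24, 27, 28]:

lo=0, hi=7, mid=3, arr[mid]=21 -> 21 < 28, search right half
lo=4, hi=7, mid=5, arr[mid]=24 -> 24 < 28, search right half
lo=6, hi=7, mid=6, arr[mid]=27 -> 27 < 28, search right half
lo=7, hi=7, mid=7, arr[mid]=28 -> Found target at index 7!

Binary search finds 28 at index 7 after 4 comparisons. The search repeatedly halves the search space by comparing with the middle element.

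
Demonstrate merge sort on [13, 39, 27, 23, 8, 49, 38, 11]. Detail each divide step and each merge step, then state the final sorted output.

Merge sort trace:

Split: [13, 39, 27, 23, 8, 49, 38, 11] -> [13, 39, 27, 23] and [8, 49, 38, 11]
  Split: [13, 39, 27, 23] -> [13, 39] and [27, 23]
    Split: [13, 39] -> [13] and [39]
    Merge: [13] + [39] -> [13, 39]
    Split: [27, 23] -> [27] and [23]
    Merge: [27] + [23] -> [23, 27]
  Merge: [13, 39] + [23, 27] -> [13, 23, 27, 39]
  Split: [8, 49, 38, 11] -> [8, 49] and [38, 11]
    Split: [8, 49] -> [8] and [49]
    Merge: [8] + [49] -> [8, 49]
    Split: [38, 11] -> [38] and [11]
    Merge: [38] + [11] -> [11, 38]
  Merge: [8, 49] + [11, 38] -> [8, 11, 38, 49]
Merge: [13, 23, 27, 39] + [8, 11, 38, 49] -> [8, 11, 13, 23, 27, 38, 39, 49]

Final sorted array: [8, 11, 13, 23, 27, 38, 39, 49]

The merge sort proceeds by recursively splitting the array and merging sorted halves.
After all merges, the sorted array is [8, 11, 13, 23, 27, 38, 39, 49].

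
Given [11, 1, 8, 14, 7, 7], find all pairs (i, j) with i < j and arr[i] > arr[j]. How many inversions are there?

Finding inversions in [11, 1, 8, 14, 7, 7]:

(0, 1): arr[0]=11 > arr[1]=1
(0, 2): arr[0]=11 > arr[2]=8
(0, 4): arr[0]=11 > arr[4]=7
(0, 5): arr[0]=11 > arr[5]=7
(2, 4): arr[2]=8 > arr[4]=7
(2, 5): arr[2]=8 > arr[5]=7
(3, 4): arr[3]=14 > arr[4]=7
(3, 5): arr[3]=14 > arr[5]=7

Total inversions: 8

The array has 8 inversion(s): (0,1), (0,2), (0,4), (0,5), (2,4), (2,5), (3,4), (3,5). Each pair (i,j) satisfies i < j and arr[i] > arr[j].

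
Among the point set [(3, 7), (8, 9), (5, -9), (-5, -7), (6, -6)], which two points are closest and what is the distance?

Computing all pairwise distances among 5 points:

d((3, 7), (8, 9)) = 5.3852
d((3, 7), (5, -9)) = 16.1245
d((3, 7), (-5, -7)) = 16.1245
d((3, 7), (6, -6)) = 13.3417
d((8, 9), (5, -9)) = 18.2483
d((8, 9), (-5, -7)) = 20.6155
d((8, 9), (6, -6)) = 15.1327
d((5, -9), (-5, -7)) = 10.198
d((5, -9), (6, -6)) = 3.1623 <-- minimum
d((-5, -7), (6, -6)) = 11.0454

Closest pair: (5, -9) and (6, -6) with distance 3.1623

The closest pair is (5, -9) and (6, -6) with Euclidean distance 3.1623. For 5 points, brute-force pairwise comparison is shown above. For large n, the divide-and-conquer algorithm (sort by x, recurse on halves, check the dividing strip) achieves O(n log n).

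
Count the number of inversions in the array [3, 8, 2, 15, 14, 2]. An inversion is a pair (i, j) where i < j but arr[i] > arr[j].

Finding inversions in [3, 8, 2, 15, 14, 2]:

(0, 2): arr[0]=3 > arr[2]=2
(0, 5): arr[0]=3 > arr[5]=2
(1, 2): arr[1]=8 > arr[2]=2
(1, 5): arr[1]=8 > arr[5]=2
(3, 4): arr[3]=15 > arr[4]=14
(3, 5): arr[3]=15 > arr[5]=2
(4, 5): arr[4]=14 > arr[5]=2

Total inversions: 7

The array has 7 inversion(s): (0,2), (0,5), (1,2), (1,5), (3,4), (3,5), (4,5). Each pair (i,j) satisfies i < j and arr[i] > arr[j].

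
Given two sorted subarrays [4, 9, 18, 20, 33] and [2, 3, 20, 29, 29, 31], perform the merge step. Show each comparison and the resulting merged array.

Merging process:

Compare 4 vs 2: take 2 from right. Merged: [2]
Compare 4 vs 3: take 3 from right. Merged: [2, 3]
Compare 4 vs 20: take 4 from left. Merged: [2, 3, 4]
Compare 9 vs 20: take 9 from left. Merged: [2, 3, 4, 9]
Compare 18 vs 20: take 18 from left. Merged: [2, 3, 4, 9, 18]
Compare 20 vs 20: take 20 from left. Merged: [2, 3, 4, 9, 18, 20]
Compare 33 vs 20: take 20 from right. Merged: [2, 3, 4, 9, 18, 20, 20]
Compare 33 vs 29: take 29 from right. Merged: [2, 3, 4, 9, 18, 20, 20, 29]
Compare 33 vs 29: take 29 from right. Merged: [2, 3, 4, 9, 18, 20, 20, 29, 29]
Compare 33 vs 31: take 31 from right. Merged: [2, 3, 4, 9, 18, 20, 20, 29, 29, 31]
Append remaining from left: [33]. Merged: [2, 3, 4, 9, 18, 20, 20, 29, 29, 31, 33]

Final merged array: [2, 3, 4, 9, 18, 20, 20, 29, 29, 31, 33]
Total comparisons: 10

The merged array is [2, 3, 4, 9, 18, 20, 20, 29, 29, 31, 33], requiring 10 comparisons. The merge step runs in O(n) time where n is the total number of elements.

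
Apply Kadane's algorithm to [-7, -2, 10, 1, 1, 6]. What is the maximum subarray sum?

Using Kadane's algorithm on [-7, -2, 10, 1, 1, 6]:

Scanning through the array:
Position 1 (value -2): max_ending_here = -2, max_so_far = -2
Position 2 (value 10): max_ending_here = 10, max_so_far = 10
Position 3 (value 1): max_ending_here = 11, max_so_far = 11
Position 4 (value 1): max_ending_here = 12, max_so_far = 12
Position 5 (value 6): max_ending_here = 18, max_so_far = 18

Maximum subarray: [10, 1, 1, 6]
Maximum sum: 18

The maximum subarray is [10, 1, 1, 6] with sum 18. This subarray runs from index 2 to index 5.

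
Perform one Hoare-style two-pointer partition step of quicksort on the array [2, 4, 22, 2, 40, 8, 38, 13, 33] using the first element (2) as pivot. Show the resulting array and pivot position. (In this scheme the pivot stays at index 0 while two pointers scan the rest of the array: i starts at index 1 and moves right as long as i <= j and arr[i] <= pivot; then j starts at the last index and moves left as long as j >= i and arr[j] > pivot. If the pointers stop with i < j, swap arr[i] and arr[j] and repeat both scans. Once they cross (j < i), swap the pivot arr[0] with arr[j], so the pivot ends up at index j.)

Hoare-style two-pointer partition with pivot = 2:

Initial array: [2, 4, 22, 2, 40, 8, 38, 13, 33]

Pointers start at i = 1, j = 8.
i stops at index 1 (arr[1]=4 > 2), j stops at index 3 (arr[3]=2 <= 2): swap arr[1] and arr[3], array becomes [2, 2, 22, 4, 40, 8, 38, 13, 33]
i ends at 2, j ends at 1: the pointers have crossed (j < i), so scanning stops.

Swap pivot arr[0] with arr[1] to place pivot at position 1: [2, 2, 22, 4, 40, 8, 38, 13, 33]
Pivot position: 1

After partitioning with pivot 2, the array becomes [2, 2, 22, 4, 40, 8, 38, 13, 33]. The pivot is placed at index 1. All elements to the left of the pivot are <= 2, and all elements to the right are > 2.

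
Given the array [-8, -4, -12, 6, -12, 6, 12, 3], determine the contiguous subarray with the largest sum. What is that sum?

Using Kadane's algorithm on [-8, -4, -12, 6, -12, 6, 12, 3]:

Scanning through the array:
Position 1 (value -4): max_ending_here = -4, max_so_far = -4
Position 2 (value -12): max_ending_here = -12, max_so_far = -4
Position 3 (value 6): max_ending_here = 6, max_so_far = 6
Position 4 (value -12): max_ending_here = -6, max_so_far = 6
Position 5 (value 6): max_ending_here = 6, max_so_far = 6
Position 6 (value 12): max_ending_here = 18, max_so_far = 18
Position 7 (value 3): max_ending_here = 21, max_so_far = 21

Maximum subarray: [6, 12, 3]
Maximum sum: 21

The maximum subarray is [6, 12, 3] with sum 21. This subarray runs from index 5 to index 7.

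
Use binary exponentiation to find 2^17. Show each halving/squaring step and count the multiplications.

Computing 2^17 by squaring (build up from 2^1; each line after the first costs one multiplication):

2^1 = 2
2^2 = (2^1)^2 = 2^2 = 4
2^4 = (2^2)^2 = 4^2 = 16
2^8 = (2^4)^2 = 16^2 = 256
2^16 = (2^8)^2 = 256^2 = 65536
2^17 = 2 * 2^16 = 2 * 65536 = 131072

Result: 131072
Multiplications needed: 5 (5 lines after 2^1)

2^17 = 131072. Using exponentiation by squaring, this requires 5 multiplications. The key idea: if the exponent is even, square the half-power; if odd, multiply by the base once.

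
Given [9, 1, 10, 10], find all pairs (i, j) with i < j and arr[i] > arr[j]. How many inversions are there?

Finding inversions in [9, 1, 10, 10]:

(0, 1): arr[0]=9 > arr[1]=1

Total inversions: 1

The array has 1 inversion(s): (0,1). Each pair (i,j) satisfies i < j and arr[i] > arr[j].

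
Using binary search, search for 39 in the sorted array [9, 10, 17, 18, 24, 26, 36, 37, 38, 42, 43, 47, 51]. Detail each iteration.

Binary search for 39 in [9, 10, 17, 18, 24, 26, 36, 37, 38, 42, 43, 47, 51]:

lo=0, hi=12, mid=6, arr[mid]=36 -> 36 < 39, search right half
lo=7, hi=12, mid=9, arr[mid]=42 -> 42 > 39, search left half
lo=7, hi=8, mid=7, arr[mid]=37 -> 37 < 39, search right half
lo=8, hi=8, mid=8, arr[mid]=38 -> 38 < 39, search right half
lo=9 > hi=8, target 39 not found

Binary search determines that 39 is not in the array after 4 comparisons. The search space was exhausted without finding the target.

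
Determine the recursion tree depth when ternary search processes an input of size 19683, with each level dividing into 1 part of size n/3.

For divide and conquer with division factor 3:

Problem sizes at each level:
Level 0: 19683
Level 1: 6561
Level 2: 2187
Level 3: 729
Level 4: 243
Level 5: 81
Level 6: 27
Level 7: 9
Level 8: 3
Level 9: 1

The root is level 0 and the size-1 base case is level 9 (the tree spans levels 0 through 9, i.e. 10 levels counting the root), so the depth is the number of divisions: log_3(19683) = 9

The recursion tree depth is log_3(19683) = 9. At each level, the problem size is divided by 3, so it takes 9 divisions to reduce to a base case of size 1. The algorithm makes 1 recursive call at each level.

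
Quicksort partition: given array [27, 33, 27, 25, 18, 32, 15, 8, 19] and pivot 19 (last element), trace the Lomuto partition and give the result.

Lomuto partition with pivot = 19:

Initial array: [27, 33, 27, 25, 18, 32, 15, 8, 19]

arr[0]=27 > 19: no swap
arr[1]=33 > 19: no swap
arr[2]=27 > 19: no swap
arr[3]=25 > 19: no swap
arr[4]=18 <= 19: swap with position 0, array becomes [18, 33, 27, 25, 27, 32, 15, 8, 19]
arr[5]=32 > 19: no swap
arr[6]=15 <= 19: swap with position 1, array becomes [18, 15, 27, 25, 27, 32, 33, 8, 19]
arr[7]=8 <= 19: swap with position 2, array becomes [18, 15, 8, 25, 27, 32, 33, 27, 19]

Place pivot at position 3: [18, 15, 8, 19, 27, 32, 33, 27, 25]
Pivot position: 3

After partitioning with pivot 19, the array becomes [18, 15, 8, 19, 27, 32, 33, 27, 25]. The pivot is placed at index 3. All elements to the left of the pivot are <= 19, and all elements to the right are > 19.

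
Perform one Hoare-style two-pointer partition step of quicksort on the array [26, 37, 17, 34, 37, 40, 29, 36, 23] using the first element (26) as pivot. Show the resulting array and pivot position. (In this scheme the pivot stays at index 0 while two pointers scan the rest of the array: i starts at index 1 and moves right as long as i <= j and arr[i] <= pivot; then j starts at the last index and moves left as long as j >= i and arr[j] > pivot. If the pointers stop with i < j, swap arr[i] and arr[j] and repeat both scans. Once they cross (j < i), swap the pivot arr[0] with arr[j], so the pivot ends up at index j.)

Hoare-style two-pointer partition with pivot = 26:

Initial array: [26, 37, 17, 34, 37, 40, 29, 36, 23]

Pointers start at i = 1, j = 8.
i stops at index 1 (arr[1]=37 > 26), j stops at index 8 (arr[8]=23 <= 26): swap arr[1] and arr[8], array becomes [26, 23, 17, 34, 37, 40, 29, 36, 37]
i ends at 3, j ends at 2: the pointers have crossed (j < i), so scanning stops.

Swap pivot arr[0] with arr[2] to place pivot at position 2: [17, 23, 26, 34, 37, 40, 29, 36, 37]
Pivot position: 2

After partitioning with pivot 26, the array becomes [17, 23, 26, 34, 37, 40, 29, 36, 37]. The pivot is placed at index 2. All elements to the left of the pivot are <= 26, and all elements to the right are > 26.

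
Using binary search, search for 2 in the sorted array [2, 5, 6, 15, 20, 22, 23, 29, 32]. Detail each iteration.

Binary search for 2 in [2, 5, 6, 15, 20, 22, 23, 29, 32]:

lo=0, hi=8, mid=4, arr[mid]=20 -> 20 > 2, search left half
lo=0, hi=3, mid=1, arr[mid]=5 -> 5 > 2, search left half
lo=0, hi=0, mid=0, arr[mid]=2 -> Found target at index 0!

Binary search finds 2 at index 0 after 3 comparisons. The search repeatedly halves the search space by comparing with the middle element.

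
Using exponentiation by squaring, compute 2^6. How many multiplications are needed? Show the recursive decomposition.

Computing 2^6 by squaring (build up from 2^1; each line after the first costs one multiplication):

2^1 = 2
2^2 = (2^1)^2 = 2^2 = 4
2^3 = 2 * 2^2 = 2 * 4 = 8
2^6 = (2^3)^2 = 8^2 = 64

Result: 64
Multiplications needed: 3 (3 lines after 2^1)

2^6 = 64. Using exponentiation by squaring, this requires 3 multiplications. The key idea: if the exponent is even, square the half-power; if odd, multiply by the base once.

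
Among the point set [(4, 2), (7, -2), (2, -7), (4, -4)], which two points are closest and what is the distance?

Computing all pairwise distances among 4 points:

d((4, 2), (7, -2)) = 5.0
d((4, 2), (2, -7)) = 9.2195
d((4, 2), (4, -4)) = 6.0
d((7, -2), (2, -7)) = 7.0711
d((7, -2), (4, -4)) = 3.6056 <-- minimum
d((2, -7), (4, -4)) = 3.6056 <-- minimum

Minimum distance: 3.6056 (tie among 2 pairs: (7, -2) and (4, -4); (2, -7) and (4, -4))

The minimum Euclidean distance is 3.6056. There is a tie: 2 pairs achieve this minimum — (7, -2) and (4, -4); (2, -7) and (4, -4). Any of these is a valid closest pair. For 4 points, brute-force pairwise comparison is shown above. For large n, the divide-and-conquer algorithm (sort by x, recurse on halves, check the dividing strip) achieves O(n log n).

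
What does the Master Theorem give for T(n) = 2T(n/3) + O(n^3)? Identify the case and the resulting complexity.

Master Theorem for T(n) = 2T(n/3) + O(n^3):

a = 2, b = 3, c = 3
log_b(a) = log_3(2) = 0.6309

Case 3: c = 3 > log_3(2) = 0.6309
T(n) = O(n^3) = O(n^3)

For T(n) = 2T(n/3) + O(n^3): log_3(2) = 0.6309. This is Case 3 of the Master Theorem (c > log_b(a), work dominated by root), giving O(n^3).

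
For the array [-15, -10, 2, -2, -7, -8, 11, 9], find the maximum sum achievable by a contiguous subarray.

Using Kadane's algorithm on [-15, -10, 2, -2, -7, -8, 11, 9]:

Scanning through the array:
Position 1 (value -10): max_ending_here = -10, max_so_far = -10
Position 2 (value 2): max_ending_here = 2, max_so_far = 2
Position 3 (value -2): max_ending_here = 0, max_so_far = 2
Position 4 (value -7): max_ending_here = -7, max_so_far = 2
Position 5 (value -8): max_ending_here = -8, max_so_far = 2
Position 6 (value 11): max_ending_here = 11, max_so_far = 11
Position 7 (value 9): max_ending_here = 20, max_so_far = 20

Maximum subarray: [11, 9]
Maximum sum: 20

The maximum subarray is [11, 9] with sum 20. This subarray runs from index 6 to index 7.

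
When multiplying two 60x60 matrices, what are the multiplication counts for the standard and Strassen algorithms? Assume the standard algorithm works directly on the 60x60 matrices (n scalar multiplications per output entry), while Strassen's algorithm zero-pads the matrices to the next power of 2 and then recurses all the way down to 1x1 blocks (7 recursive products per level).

Matrix multiplication for 60x60 matrices:

Strassen's algorithm requires power-of-2 dimensions. Pad 60x60 to 64x64 (next power of 2).

Standard algorithm: 60^3 = 216000 multiplications
Strassen's algorithm: 7^(log2(64)) = 7^6 = 117649 multiplications
Savings: 216000 - 117649 = 98351 multiplications

Standard: 216000 multiplications (60^3). Strassen: 117649 multiplications (7^6, after padding to 64x64). Strassen reduces 8 recursive multiplications to 7 at each level.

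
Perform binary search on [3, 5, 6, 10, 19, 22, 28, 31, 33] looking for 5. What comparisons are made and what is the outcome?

Binary search for 5 in [3, 5, 6, 10, 19, 22, 28, 31, 33]:

lo=0, hi=8, mid=4, arr[mid]=19 -> 19 > 5, search left half
lo=0, hi=3, mid=1, arr[mid]=5 -> Found target at index 1!

Binary search finds 5 at index 1 after 2 comparisons. The search repeatedly halves the search space by comparing with the middle element.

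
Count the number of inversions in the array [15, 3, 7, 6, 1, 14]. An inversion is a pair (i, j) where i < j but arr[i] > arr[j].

Finding inversions in [15, 3, 7, 6, 1, 14]:

(0, 1): arr[0]=15 > arr[1]=3
(0, 2): arr[0]=15 > arr[2]=7
(0, 3): arr[0]=15 > arr[3]=6
(0, 4): arr[0]=15 > arr[4]=1
(0, 5): arr[0]=15 > arr[5]=14
(1, 4): arr[1]=3 > arr[4]=1
(2, 3): arr[2]=7 > arr[3]=6
(2, 4): arr[2]=7 > arr[4]=1
(3, 4): arr[3]=6 > arr[4]=1

Total inversions: 9

The array has 9 inversion(s): (0,1), (0,2), (0,3), (0,4), (0,5), (1,4), (2,3), (2,4), (3,4). Each pair (i,j) satisfies i < j and arr[i] > arr[j].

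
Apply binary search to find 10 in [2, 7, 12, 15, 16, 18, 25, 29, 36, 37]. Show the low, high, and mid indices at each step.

Binary search for 10 in [2, 7, 12, 15, 16, 18, 25, 29, 36, 37]:

lo=0, hi=9, mid=4, arr[mid]=16 -> 16 > 10, search left half
lo=0, hi=3, mid=1, arr[mid]=7 -> 7 < 10, search right half
lo=2, hi=3, mid=2, arr[mid]=12 -> 12 > 10, search left half
lo=2 > hi=1, target 10 not found

Binary search determines that 10 is not in the array after 3 comparisons. The search space was exhausted without finding the target.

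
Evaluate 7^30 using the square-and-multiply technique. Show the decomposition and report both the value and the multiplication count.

Computing 7^30 by squaring (build up from 7^1; each line after the first costs one multiplication):

7^1 = 7
7^2 = (7^1)^2 = 7^2 = 49
7^3 = 7 * 7^2 = 7 * 49 = 343
7^6 = (7^3)^2 = 343^2 = 117649
7^7 = 7 * 7^6 = 7 * 117649 = 823543
7^14 = (7^7)^2 = 823543^2 = 678223072849
7^15 = 7 * 7^14 = 7 * 678223072849 = 4747561509943
7^30 = (7^15)^2 = 4747561509943^2 = 22539340290692258087863249

Result: 22539340290692258087863249
Multiplications needed: 7 (7 lines after 7^1)

7^30 = 22539340290692258087863249. Using exponentiation by squaring, this requires 7 multiplications. The key idea: if the exponent is even, square the half-power; if odd, multiply by the base once.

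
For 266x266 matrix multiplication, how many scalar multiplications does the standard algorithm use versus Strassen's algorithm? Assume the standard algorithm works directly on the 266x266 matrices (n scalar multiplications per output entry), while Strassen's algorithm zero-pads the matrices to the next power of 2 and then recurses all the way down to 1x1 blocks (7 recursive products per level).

Matrix multiplication for 266x266 matrices:

Strassen's algorithm requires power-of-2 dimensions. Pad 266x266 to 512x512 (next power of 2).

Standard algorithm: 266^3 = 18821096 multiplications
Strassen's algorithm: 7^(log2(512)) = 7^9 = 40353607 multiplications
Difference: 18821096 - 40353607 = -21532511 (Strassen uses MORE here due to padding overhead — for small or just-over-power-of-2 n, padding can outweigh the per-level savings)

Standard: 18821096 multiplications (266^3). Strassen: 40353607 multiplications (7^9, after padding to 512x512). Strassen reduces 8 recursive multiplications to 7 at each level.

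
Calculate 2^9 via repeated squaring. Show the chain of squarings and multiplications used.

Computing 2^9 by squaring (build up from 2^1; each line after the first costs one multiplication):

2^1 = 2
2^2 = (2^1)^2 = 2^2 = 4
2^4 = (2^2)^2 = 4^2 = 16
2^8 = (2^4)^2 = 16^2 = 256
2^9 = 2 * 2^8 = 2 * 256 = 512

Result: 512
Multiplications needed: 4 (4 lines after 2^1)

2^9 = 512. Using exponentiation by squaring, this requires 4 multiplications. The key idea: if the exponent is even, square the half-power; if odd, multiply by the base once.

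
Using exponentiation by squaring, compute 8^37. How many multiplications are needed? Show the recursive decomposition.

Computing 8^37 by squaring (build up from 8^1; each line after the first costs one multiplication):

8^1 = 8
8^2 = (8^1)^2 = 8^2 = 64
8^4 = (8^2)^2 = 64^2 = 4096
8^8 = (8^4)^2 = 4096^2 = 16777216
8^9 = 8 * 8^8 = 8 * 16777216 = 134217728
8^18 = (8^9)^2 = 134217728^2 = 18014398509481984
8^36 = (8^18)^2 = 18014398509481984^2 = 324518553658426726783156020576256
8^37 = 8 * 8^36 = 8 * 324518553658426726783156020576256 = 2596148429267413814265248164610048

Result: 2596148429267413814265248164610048
Multiplications needed: 7 (7 lines after 8^1)

8^37 = 2596148429267413814265248164610048. Using exponentiation by squaring, this requires 7 multiplications. The key idea: if the exponent is even, square the half-power; if odd, multiply by the base once.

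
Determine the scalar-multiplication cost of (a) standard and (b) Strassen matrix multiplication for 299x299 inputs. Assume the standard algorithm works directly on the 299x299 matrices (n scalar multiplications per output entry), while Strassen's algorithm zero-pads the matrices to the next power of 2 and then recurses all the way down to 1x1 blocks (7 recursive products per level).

Matrix multiplication for 299x299 matrices:

Strassen's algorithm requires power-of-2 dimensions. Pad 299x299 to 512x512 (next power of 2).

Standard algorithm: 299^3 = 26730899 multiplications
Strassen's algorithm: 7^(log2(512)) = 7^9 = 40353607 multiplications
Difference: 26730899 - 40353607 = -13622708 (Strassen uses MORE here due to padding overhead — for small or just-over-power-of-2 n, padding can outweigh the per-level savings)

Standard: 26730899 multiplications (299^3). Strassen: 40353607 multiplications (7^9, after padding to 512x512). Strassen reduces 8 recursive multiplications to 7 at each level.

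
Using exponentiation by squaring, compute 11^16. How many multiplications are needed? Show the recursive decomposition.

Computing 11^16 by squaring (build up from 11^1; each line after the first costs one multiplication):

11^1 = 11
11^2 = (11^1)^2 = 11^2 = 121
11^4 = (11^2)^2 = 121^2 = 14641
11^8 = (11^4)^2 = 14641^2 = 214358881
11^16 = (11^8)^2 = 214358881^2 = 45949729863572161

Result: 45949729863572161
Multiplications needed: 4 (4 lines after 11^1)

11^16 = 45949729863572161. Using exponentiation by squaring, this requires 4 multiplications. The key idea: if the exponent is even, square the half-power; if odd, multiply by the base once.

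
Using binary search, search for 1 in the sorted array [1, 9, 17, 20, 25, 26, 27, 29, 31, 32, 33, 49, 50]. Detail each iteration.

Binary search for 1 in [1, 9, 17, 20, 25, 26, 27, 29, 31, 32, 33, 49, 50]:

lo=0, hi=12, mid=6, arr[mid]=27 -> 27 > 1, search left half
lo=0, hi=5, mid=2, arr[mid]=17 -> 17 > 1, search left half
lo=0, hi=1, mid=0, arr[mid]=1 -> Found target at index 0!

Binary search finds 1 at index 0 after 3 comparisons. The search repeatedly halves the search space by comparing with the middle element.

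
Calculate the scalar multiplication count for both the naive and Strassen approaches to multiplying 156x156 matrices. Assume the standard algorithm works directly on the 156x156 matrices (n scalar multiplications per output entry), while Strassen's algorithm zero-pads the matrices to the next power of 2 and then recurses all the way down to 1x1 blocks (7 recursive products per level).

Matrix multiplication for 156x156 matrices:

Strassen's algorithm requires power-of-2 dimensions. Pad 156x156 to 256x256 (next power of 2).

Standard algorithm: 156^3 = 3796416 multiplications
Strassen's algorithm: 7^(log2(256)) = 7^8 = 5764801 multiplications
Difference: 3796416 - 5764801 = -1968385 (Strassen uses MORE here due to padding overhead — for small or just-over-power-of-2 n, padding can outweigh the per-level savings)

Standard: 3796416 multiplications (156^3). Strassen: 5764801 multiplications (7^8, after padding to 256x256). Strassen reduces 8 recursive multiplications to 7 at each level.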